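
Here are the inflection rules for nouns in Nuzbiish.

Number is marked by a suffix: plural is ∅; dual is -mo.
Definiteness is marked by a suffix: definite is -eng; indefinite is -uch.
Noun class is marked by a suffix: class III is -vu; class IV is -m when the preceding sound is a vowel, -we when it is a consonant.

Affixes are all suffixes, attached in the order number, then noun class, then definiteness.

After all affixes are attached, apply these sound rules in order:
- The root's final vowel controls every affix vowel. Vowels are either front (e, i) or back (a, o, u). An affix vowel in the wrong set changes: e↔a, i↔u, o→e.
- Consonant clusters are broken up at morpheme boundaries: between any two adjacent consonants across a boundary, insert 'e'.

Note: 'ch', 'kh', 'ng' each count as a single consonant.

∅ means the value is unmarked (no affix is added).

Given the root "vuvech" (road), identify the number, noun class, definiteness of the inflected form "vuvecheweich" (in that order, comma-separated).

plural, class IV, indefinite

Segment: vuvech-we-uch.
number: ∅ → plural.
noun class: -m/we → class IV.
definiteness: -uch → indefinite.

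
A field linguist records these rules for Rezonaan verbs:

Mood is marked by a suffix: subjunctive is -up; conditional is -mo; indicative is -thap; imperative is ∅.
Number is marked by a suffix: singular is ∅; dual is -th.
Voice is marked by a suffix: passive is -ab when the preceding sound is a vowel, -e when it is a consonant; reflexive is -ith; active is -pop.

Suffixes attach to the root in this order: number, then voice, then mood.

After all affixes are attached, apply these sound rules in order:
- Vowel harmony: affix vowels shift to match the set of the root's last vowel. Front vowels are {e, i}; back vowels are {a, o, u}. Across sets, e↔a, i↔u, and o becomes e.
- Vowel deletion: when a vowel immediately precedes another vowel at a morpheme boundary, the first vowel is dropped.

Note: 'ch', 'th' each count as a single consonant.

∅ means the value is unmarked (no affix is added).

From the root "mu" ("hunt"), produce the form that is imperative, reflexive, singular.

muth

number = singular: zero marking, form stays mu.
Attach voice reflexive -ith → muith.
mood = imperative: zero marking, form stays muith.
Apply vowel harmony: muith → muuth.
Apply vowel deletion: muuth → muth.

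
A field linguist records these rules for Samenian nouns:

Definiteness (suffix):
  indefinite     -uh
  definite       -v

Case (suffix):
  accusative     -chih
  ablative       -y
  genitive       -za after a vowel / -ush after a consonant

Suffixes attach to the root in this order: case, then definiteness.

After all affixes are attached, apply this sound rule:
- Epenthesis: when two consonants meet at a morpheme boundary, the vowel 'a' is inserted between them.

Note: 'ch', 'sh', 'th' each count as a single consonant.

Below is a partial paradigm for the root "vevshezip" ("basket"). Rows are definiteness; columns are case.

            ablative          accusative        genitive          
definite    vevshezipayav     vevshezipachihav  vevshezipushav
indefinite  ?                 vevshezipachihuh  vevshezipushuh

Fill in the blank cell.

Attach case ablative -y → vevshezipy.
Attach definiteness indefinite -uh → vevshezipyuh.
Apply epenthesis: vevshezipyuh → vevshezipayuh.

vevshezipayuh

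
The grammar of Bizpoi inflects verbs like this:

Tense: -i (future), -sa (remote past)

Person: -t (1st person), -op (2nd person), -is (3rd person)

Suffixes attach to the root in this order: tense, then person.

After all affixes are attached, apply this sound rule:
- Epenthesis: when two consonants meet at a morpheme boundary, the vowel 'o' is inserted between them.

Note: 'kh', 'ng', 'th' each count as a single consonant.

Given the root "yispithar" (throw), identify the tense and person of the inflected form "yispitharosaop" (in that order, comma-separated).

Segment: yispithar-sa-op.
tense: -sa → remote past.
person: -op → 2nd person.

remote past, 2nd person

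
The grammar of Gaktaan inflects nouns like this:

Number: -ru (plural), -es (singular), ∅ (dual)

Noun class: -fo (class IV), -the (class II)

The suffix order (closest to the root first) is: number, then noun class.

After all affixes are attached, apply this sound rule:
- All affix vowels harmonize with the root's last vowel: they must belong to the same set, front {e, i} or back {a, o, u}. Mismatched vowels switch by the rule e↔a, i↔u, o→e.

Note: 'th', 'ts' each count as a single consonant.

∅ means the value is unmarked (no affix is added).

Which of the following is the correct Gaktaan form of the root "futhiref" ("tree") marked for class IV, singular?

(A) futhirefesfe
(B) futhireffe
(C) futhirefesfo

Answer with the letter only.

A

Attach number singular -es → futhirefes.
Attach noun class class IV -fo → futhirefesfo.
Apply vowel harmony: futhirefesfo → futhirefesfe.
So the correct form is futhirefesfe, option (A).
(C) futhirefesfo is wrong: it fails to apply the sound rule(s).
(B) futhireffe is wrong: it uses dual instead of singular for number.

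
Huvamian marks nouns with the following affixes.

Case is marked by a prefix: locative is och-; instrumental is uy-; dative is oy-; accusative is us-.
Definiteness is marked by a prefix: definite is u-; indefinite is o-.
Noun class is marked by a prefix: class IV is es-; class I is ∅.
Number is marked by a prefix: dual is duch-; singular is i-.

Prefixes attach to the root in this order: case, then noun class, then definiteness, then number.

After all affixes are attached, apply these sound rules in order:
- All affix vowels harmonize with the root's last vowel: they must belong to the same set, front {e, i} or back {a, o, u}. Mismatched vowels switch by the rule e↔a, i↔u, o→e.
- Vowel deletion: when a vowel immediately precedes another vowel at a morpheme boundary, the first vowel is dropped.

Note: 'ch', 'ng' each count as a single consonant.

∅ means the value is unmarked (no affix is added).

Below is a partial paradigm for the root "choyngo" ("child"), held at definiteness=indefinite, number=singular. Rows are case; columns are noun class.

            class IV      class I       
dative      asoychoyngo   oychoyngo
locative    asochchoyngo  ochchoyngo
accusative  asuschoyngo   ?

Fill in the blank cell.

uschoyngo

Attach case accusative us- → uschoyngo.
noun class = class I: zero marking, form stays uschoyngo.
Attach definiteness indefinite o- → ouschoyngo.
Attach number singular i- → iouschoyngo.
Apply vowel harmony: iouschoyngo → uouschoyngo.
Apply vowel deletion: uouschoyngo → uschoyngo.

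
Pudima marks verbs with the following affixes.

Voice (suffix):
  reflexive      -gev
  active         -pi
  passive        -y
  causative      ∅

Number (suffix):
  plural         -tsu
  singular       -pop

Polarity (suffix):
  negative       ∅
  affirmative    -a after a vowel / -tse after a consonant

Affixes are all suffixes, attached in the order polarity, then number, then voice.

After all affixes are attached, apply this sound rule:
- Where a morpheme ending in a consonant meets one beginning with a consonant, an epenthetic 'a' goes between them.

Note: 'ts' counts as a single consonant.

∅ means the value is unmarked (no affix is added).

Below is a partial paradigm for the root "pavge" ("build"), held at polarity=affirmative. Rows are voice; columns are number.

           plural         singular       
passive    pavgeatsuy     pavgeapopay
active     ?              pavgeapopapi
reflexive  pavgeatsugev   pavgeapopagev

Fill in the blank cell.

Attach polarity affirmative -a (after vowel 'e') → pavgea.
Attach number plural -tsu → pavgeatsu.
Attach voice active -pi → pavgeatsupi.
Epenthesis: no change.

pavgeatsupi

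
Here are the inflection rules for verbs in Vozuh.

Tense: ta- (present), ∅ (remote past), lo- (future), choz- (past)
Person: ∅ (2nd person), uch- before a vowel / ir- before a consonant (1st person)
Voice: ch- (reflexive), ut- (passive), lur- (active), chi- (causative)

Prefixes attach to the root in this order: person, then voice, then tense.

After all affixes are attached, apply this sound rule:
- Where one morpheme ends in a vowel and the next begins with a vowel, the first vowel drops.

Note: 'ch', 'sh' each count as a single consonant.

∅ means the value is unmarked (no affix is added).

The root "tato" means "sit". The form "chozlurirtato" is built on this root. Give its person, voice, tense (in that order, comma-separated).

Segment: choz-lur-ir-tato.
person: uch/ir- → 1st person.
voice: lur- → active.
tense: choz- → past.

1st person, active, past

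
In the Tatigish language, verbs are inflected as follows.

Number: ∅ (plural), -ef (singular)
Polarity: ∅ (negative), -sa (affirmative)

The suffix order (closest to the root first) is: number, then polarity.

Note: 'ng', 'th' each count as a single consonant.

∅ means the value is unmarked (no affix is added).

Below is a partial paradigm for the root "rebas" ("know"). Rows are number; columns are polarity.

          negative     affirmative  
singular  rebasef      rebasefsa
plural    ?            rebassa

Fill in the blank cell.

number = plural: zero marking, form stays rebas.
polarity = negative: zero marking, form stays rebas.

rebas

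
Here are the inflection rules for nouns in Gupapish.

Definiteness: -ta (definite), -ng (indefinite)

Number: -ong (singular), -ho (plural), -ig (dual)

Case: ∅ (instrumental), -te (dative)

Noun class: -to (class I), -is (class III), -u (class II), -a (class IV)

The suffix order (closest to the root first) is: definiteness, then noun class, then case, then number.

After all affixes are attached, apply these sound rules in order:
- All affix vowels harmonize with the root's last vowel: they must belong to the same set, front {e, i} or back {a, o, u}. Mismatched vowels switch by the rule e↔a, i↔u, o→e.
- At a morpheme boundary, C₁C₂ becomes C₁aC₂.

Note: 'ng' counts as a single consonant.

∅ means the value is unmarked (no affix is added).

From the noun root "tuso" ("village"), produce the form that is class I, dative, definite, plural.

tusotatotaho

Attach definiteness definite -ta → tusota.
Attach noun class class I -to → tusotato.
Attach case dative -te → tusotatote.
Attach number plural -ho → tusotatoteho.
Apply vowel harmony: tusotatoteho → tusotatotaho.
Epenthesis: no change.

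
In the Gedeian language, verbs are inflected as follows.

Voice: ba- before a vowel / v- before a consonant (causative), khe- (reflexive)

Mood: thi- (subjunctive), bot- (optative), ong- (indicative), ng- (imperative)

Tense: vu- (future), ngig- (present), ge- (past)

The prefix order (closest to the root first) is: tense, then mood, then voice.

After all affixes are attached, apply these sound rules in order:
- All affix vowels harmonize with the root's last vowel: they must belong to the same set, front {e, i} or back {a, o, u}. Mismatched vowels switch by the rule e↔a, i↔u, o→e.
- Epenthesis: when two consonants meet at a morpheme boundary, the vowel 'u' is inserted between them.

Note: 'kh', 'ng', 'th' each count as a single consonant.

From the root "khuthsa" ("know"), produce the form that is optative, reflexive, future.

Attach tense future vu- → vukhuthsa.
Attach mood optative bot- → botvukhuthsa.
Attach voice reflexive khe- → khebotvukhuthsa.
Apply vowel harmony: khebotvukhuthsa → khabotvukhuthsa.
Apply epenthesis: khabotvukhuthsa → khabotuvukhuthsa.

khabotuvukhuthsa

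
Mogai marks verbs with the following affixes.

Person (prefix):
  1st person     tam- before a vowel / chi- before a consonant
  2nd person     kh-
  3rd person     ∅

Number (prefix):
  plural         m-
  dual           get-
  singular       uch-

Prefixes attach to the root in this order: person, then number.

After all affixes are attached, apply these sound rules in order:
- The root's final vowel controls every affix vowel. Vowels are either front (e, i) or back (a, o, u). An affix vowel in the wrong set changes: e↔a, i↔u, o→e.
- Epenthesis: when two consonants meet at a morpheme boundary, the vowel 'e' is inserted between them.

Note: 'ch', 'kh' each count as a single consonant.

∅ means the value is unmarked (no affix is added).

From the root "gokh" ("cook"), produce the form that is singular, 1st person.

Attach person 1st person chi- (before consonant 'g') → chigokh.
Attach number singular uch- → uchchigokh.
Apply vowel harmony: uchchigokh → uchchugokh.
Apply epenthesis: uchchugokh → uchechugokh.

uchechugokh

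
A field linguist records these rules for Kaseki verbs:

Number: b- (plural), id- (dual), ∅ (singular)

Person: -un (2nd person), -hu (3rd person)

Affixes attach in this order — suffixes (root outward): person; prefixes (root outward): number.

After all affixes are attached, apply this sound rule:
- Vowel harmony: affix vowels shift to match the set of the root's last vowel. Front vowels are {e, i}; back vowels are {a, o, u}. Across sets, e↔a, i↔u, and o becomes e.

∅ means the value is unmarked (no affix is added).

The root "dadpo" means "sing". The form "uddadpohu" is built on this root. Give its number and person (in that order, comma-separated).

Segment: id-dadpo-hu.
number: id- → dual.
person: -hu → 3rd person.

dual, 3rd person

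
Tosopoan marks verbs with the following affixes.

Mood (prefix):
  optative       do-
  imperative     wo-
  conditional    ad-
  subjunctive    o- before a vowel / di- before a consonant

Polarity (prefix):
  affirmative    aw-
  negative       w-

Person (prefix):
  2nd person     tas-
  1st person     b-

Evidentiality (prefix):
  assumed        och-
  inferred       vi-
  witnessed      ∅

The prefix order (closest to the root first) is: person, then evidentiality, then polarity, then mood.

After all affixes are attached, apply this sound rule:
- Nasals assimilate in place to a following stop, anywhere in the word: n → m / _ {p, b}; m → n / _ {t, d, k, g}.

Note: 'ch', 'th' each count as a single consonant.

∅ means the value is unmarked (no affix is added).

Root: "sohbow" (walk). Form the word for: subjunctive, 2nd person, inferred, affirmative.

oawvitassohbow

Attach person 2nd person tas- → tassohbow.
Attach evidentiality inferred vi- → vitassohbow.
Attach polarity affirmative aw- → awvitassohbow.
Attach mood subjunctive o- (before vowel 'a') → oawvitassohbow.
Nasal assimilation: no change.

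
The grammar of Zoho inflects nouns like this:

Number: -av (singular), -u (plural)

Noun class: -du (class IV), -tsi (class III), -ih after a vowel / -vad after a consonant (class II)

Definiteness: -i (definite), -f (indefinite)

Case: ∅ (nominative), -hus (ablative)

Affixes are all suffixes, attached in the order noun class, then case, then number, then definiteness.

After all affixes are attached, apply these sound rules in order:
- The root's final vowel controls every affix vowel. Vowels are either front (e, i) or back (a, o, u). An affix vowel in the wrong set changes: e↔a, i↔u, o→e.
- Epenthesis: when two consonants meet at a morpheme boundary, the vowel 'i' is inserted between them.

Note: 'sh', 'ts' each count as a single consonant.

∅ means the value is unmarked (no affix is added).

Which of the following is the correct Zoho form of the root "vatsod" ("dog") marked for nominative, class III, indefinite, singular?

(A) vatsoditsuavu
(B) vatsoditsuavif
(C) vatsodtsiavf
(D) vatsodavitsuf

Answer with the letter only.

Attach noun class class III -tsi → vatsodtsi.
case = nominative: zero marking, form stays vatsodtsi.
Attach number singular -av → vatsodtsiav.
Attach definiteness indefinite -f → vatsodtsiavf.
Apply vowel harmony: vatsodtsiavf → vatsodtsuavf.
Apply epenthesis: vatsodtsuavf → vatsoditsuavif.
So the correct form is vatsoditsuavif, option (B).
(C) vatsodtsiavf is wrong: it fails to apply the sound rule(s).
(A) vatsoditsuavu is wrong: it uses definite instead of indefinite for definiteness.
(D) vatsodavitsuf is wrong: it has the affixes in the wrong order.

B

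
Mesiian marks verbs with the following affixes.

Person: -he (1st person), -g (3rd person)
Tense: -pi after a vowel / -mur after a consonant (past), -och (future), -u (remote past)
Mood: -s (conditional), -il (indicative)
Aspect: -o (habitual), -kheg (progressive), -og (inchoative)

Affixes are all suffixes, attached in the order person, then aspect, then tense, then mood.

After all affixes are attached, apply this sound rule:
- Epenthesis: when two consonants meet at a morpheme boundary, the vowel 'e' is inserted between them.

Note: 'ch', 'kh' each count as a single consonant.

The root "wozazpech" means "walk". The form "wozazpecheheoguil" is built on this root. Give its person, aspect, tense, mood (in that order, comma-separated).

Segment: wozazpech-he-og-u-il.
person: -he → 1st person.
aspect: -og → inchoative.
tense: -u → remote past.
mood: -il → indicative.

1st person, inchoative, remote past, indicative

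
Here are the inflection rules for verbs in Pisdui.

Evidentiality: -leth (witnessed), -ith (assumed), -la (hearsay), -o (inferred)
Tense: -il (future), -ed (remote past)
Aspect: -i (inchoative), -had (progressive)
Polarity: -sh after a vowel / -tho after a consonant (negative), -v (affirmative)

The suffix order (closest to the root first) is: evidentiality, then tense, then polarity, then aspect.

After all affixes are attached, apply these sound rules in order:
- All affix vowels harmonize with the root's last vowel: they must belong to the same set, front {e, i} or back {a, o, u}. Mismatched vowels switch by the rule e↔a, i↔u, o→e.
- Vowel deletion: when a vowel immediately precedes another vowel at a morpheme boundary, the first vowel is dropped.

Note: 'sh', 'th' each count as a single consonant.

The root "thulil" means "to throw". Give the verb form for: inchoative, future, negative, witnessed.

Attach evidentiality witnessed -leth → thulilleth.
Attach tense future -il → thulillethil.
Attach polarity negative -tho (after consonant 'l') → thulillethiltho.
Attach aspect inchoative -i → thulillethilthoi.
Apply vowel harmony: thulillethilthoi → thulillethilthei.
Apply vowel deletion: thulillethilthei → thulillethilthi.

thulillethilthi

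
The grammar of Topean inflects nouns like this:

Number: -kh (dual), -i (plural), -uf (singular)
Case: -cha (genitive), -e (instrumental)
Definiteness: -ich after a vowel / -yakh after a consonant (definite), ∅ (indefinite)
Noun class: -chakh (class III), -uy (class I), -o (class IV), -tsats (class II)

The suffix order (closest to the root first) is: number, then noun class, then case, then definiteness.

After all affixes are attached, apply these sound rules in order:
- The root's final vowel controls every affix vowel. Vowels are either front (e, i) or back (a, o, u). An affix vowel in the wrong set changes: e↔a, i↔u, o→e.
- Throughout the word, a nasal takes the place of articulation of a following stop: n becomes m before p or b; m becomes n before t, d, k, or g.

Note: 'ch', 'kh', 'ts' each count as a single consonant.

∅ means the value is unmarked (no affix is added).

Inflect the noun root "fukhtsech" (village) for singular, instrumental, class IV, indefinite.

fukhtsechifee

Attach number singular -uf → fukhtsechuf.
Attach noun class class IV -o → fukhtsechufo.
Attach case instrumental -e → fukhtsechufoe.
definiteness = indefinite: zero marking, form stays fukhtsechufoe.
Apply vowel harmony: fukhtsechufoe → fukhtsechifee.
Nasal assimilation: no change.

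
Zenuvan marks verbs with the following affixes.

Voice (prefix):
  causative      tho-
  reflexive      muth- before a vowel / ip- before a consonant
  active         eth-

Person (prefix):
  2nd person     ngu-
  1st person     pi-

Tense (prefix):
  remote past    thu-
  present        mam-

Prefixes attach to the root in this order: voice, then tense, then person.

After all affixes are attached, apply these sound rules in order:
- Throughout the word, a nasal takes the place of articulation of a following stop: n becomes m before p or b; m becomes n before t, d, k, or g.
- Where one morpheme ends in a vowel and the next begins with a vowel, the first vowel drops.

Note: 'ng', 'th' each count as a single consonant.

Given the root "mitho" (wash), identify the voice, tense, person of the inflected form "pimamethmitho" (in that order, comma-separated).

Segment: pi-mam-eth-mitho.
voice: eth- → active.
tense: mam- → present.
person: pi- → 1st person.

active, present, 1st person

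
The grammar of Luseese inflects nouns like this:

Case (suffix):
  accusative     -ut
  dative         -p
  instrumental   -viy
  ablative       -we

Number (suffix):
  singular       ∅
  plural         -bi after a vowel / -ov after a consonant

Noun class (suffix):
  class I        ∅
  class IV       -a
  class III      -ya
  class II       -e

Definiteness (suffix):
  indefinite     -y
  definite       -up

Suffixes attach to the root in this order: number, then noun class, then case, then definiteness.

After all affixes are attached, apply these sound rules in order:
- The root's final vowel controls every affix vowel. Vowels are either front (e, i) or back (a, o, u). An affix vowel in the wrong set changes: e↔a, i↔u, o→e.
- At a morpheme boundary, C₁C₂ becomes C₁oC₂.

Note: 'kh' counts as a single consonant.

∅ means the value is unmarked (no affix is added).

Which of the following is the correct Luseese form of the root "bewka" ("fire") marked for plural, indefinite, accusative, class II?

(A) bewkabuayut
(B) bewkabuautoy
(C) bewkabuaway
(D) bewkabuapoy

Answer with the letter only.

Attach number plural -bi (after vowel 'a') → bewkabi.
Attach noun class class II -e → bewkabie.
Attach case accusative -ut → bewkabieut.
Attach definiteness indefinite -y → bewkabieuty.
Apply vowel harmony: bewkabieuty → bewkabuauty.
Apply epenthesis: bewkabuauty → bewkabuautoy.
So the correct form is bewkabuautoy, option (B).
(D) bewkabuapoy is wrong: it uses dative instead of accusative for case.
(C) bewkabuaway is wrong: it uses ablative instead of accusative for case.
(A) bewkabuayut is wrong: it has the affixes in the wrong order.

B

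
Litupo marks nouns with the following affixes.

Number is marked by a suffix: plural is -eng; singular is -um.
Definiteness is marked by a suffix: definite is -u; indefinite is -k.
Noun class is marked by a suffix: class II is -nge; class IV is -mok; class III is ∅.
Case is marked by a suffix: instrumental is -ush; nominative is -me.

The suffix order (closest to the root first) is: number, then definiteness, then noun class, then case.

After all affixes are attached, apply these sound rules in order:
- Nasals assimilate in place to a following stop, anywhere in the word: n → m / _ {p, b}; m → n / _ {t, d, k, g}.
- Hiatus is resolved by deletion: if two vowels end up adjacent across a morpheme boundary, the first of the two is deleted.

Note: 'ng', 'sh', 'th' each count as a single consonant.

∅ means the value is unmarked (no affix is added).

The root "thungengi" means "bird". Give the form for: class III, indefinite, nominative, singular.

thungengunkme

Attach number singular -um → thungengium.
Attach definiteness indefinite -k → thungengiumk.
noun class = class III: zero marking, form stays thungengiumk.
Attach case nominative -me → thungengiumkme.
Apply nasal assimilation: thungengiumkme → thungengiunkme.
Apply vowel deletion: thungengiunkme → thungengunkme.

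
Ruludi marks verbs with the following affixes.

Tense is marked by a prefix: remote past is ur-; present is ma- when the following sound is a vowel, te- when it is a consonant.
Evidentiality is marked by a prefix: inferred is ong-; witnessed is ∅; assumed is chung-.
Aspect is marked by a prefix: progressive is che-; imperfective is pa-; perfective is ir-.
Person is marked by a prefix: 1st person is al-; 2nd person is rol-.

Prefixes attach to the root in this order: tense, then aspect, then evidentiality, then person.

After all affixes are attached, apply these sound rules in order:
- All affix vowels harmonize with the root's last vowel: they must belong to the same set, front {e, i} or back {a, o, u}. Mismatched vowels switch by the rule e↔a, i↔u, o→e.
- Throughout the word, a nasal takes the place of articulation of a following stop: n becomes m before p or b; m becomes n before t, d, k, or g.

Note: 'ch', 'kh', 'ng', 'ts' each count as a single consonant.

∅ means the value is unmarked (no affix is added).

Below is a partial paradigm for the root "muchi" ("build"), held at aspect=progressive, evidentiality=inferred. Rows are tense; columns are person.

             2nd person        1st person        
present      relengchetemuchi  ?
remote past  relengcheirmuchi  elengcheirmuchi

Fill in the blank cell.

Attach tense present te- (before consonant 'm') → temuchi.
Attach aspect progressive che- → chetemuchi.
Attach evidentiality inferred ong- → ongchetemuchi.
Attach person 1st person al- → alongchetemuchi.
Apply vowel harmony: alongchetemuchi → elengchetemuchi.
Nasal assimilation: no change.

elengchetemuchi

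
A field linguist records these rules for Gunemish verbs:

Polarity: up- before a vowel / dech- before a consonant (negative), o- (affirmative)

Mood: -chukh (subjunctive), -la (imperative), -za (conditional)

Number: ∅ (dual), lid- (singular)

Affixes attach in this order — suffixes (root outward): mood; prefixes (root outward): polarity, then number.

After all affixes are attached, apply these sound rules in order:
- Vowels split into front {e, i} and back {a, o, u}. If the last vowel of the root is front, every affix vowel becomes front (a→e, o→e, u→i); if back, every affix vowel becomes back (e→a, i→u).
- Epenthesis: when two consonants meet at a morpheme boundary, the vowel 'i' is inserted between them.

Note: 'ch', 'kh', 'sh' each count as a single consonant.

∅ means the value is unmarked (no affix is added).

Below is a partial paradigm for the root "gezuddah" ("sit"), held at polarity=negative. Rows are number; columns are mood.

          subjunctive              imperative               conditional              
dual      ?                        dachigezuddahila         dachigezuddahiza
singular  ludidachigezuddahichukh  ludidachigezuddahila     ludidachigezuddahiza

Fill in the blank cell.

dachigezuddahichukh

Attach polarity negative dech- (before consonant 'g') → dechgezuddah.
Attach mood subjunctive -chukh → dechgezuddahchukh.
number = dual: zero marking, form stays dechgezuddahchukh.
Apply vowel harmony: dechgezuddahchukh → dachgezuddahchukh.
Apply epenthesis: dachgezuddahchukh → dachigezuddahichukh.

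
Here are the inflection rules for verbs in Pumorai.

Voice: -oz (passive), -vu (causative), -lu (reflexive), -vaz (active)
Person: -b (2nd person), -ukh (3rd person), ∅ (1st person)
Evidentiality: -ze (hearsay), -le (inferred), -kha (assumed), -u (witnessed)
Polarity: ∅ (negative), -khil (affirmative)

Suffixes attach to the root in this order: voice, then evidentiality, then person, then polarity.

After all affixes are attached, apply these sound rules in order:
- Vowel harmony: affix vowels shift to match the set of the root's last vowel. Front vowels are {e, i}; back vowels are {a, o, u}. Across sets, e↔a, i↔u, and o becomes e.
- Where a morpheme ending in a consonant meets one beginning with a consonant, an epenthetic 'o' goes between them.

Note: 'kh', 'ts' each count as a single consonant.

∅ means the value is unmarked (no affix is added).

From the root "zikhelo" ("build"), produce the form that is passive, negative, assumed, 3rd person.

Attach voice passive -oz → zikhelooz.
Attach evidentiality assumed -kha → zikheloozkha.
Attach person 3rd person -ukh → zikheloozkhaukh.
polarity = negative: zero marking, form stays zikheloozkhaukh.
Vowel harmony: no change.
Apply epenthesis: zikheloozkhaukh → zikheloozokhaukh.

zikheloozokhaukh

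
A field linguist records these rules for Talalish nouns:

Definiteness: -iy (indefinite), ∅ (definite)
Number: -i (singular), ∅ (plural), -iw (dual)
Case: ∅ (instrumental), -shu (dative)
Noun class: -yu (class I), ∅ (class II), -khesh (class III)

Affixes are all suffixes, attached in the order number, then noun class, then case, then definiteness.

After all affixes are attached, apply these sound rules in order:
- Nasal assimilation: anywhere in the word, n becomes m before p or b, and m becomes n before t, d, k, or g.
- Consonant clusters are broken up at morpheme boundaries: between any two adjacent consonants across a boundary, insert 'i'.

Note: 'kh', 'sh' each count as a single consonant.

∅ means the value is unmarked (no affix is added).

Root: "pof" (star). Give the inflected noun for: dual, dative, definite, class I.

pofiwiyushu

Attach number dual -iw → pofiw.
Attach noun class class I -yu → pofiwyu.
Attach case dative -shu → pofiwyushu.
definiteness = definite: zero marking, form stays pofiwyushu.
Nasal assimilation: no change.
Apply epenthesis: pofiwyushu → pofiwiyushu.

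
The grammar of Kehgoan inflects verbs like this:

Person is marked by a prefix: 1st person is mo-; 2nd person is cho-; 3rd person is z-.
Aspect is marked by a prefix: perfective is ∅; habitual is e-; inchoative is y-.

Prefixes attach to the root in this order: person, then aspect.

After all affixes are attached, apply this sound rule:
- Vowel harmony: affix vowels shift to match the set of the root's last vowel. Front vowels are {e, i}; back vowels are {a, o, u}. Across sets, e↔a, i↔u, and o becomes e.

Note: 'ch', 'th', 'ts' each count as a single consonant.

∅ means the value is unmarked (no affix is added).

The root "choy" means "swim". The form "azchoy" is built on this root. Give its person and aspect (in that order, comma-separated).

3rd person, habitual

Segment: e-z-choy.
person: z- → 3rd person.
aspect: e- → habitual.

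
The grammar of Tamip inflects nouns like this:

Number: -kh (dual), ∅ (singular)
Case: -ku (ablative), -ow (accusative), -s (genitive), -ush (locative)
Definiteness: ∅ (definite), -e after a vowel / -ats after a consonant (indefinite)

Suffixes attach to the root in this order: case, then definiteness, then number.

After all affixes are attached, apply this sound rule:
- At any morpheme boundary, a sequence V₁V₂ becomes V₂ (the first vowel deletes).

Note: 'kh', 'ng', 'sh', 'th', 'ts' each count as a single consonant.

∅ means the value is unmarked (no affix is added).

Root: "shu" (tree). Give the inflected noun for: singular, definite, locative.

Attach case locative -ush → shuush.
definiteness = definite: zero marking, form stays shuush.
number = singular: zero marking, form stays shuush.
Apply vowel deletion: shuush → shush.

shush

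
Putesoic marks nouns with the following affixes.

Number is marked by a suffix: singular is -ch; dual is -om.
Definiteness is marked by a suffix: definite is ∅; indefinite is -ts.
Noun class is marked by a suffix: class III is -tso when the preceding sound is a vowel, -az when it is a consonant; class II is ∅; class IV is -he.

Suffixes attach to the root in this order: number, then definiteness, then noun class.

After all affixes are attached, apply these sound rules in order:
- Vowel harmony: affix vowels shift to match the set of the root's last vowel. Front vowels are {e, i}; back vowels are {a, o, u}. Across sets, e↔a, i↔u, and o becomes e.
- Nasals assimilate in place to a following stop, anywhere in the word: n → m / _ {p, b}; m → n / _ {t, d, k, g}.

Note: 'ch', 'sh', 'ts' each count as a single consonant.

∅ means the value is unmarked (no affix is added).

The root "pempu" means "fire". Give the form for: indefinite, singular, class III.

pempuchtsaz

Attach number singular -ch → pempuch.
Attach definiteness indefinite -ts → pempuchts.
Attach noun class class III -az (after consonant 'ts') → pempuchtsaz.
Vowel harmony: no change.
Nasal assimilation: no change.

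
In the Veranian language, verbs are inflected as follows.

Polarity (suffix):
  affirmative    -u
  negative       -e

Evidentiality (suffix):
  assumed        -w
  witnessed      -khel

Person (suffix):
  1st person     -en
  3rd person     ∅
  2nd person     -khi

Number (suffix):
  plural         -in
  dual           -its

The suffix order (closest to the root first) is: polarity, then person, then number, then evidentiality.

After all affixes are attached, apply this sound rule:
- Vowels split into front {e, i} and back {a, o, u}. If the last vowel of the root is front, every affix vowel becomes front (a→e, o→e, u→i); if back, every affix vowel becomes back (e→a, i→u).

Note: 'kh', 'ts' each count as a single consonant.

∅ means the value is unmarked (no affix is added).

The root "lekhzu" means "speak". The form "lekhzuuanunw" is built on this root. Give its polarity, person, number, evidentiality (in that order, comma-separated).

affirmative, 1st person, plural, assumed

Segment: lekhzu-u-en-in-w.
polarity: -u → affirmative.
person: -en → 1st person.
number: -in → plural.
evidentiality: -w → assumed.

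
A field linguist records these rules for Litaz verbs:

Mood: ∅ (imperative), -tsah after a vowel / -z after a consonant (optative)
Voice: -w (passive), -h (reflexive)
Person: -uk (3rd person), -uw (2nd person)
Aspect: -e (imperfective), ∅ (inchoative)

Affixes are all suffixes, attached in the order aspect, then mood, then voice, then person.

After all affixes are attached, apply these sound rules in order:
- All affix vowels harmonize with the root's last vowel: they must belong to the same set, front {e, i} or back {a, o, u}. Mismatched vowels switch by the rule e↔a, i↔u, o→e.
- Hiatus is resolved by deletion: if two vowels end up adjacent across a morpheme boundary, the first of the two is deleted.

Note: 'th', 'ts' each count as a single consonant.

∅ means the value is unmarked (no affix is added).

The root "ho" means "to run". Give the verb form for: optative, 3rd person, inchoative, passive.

aspect = inchoative: zero marking, form stays ho.
Attach mood optative -tsah (after vowel 'o') → hotsah.
Attach voice passive -w → hotsahw.
Attach person 3rd person -uk → hotsahwuk.
Vowel harmony: no change.
Vowel deletion: no change.

hotsahwuk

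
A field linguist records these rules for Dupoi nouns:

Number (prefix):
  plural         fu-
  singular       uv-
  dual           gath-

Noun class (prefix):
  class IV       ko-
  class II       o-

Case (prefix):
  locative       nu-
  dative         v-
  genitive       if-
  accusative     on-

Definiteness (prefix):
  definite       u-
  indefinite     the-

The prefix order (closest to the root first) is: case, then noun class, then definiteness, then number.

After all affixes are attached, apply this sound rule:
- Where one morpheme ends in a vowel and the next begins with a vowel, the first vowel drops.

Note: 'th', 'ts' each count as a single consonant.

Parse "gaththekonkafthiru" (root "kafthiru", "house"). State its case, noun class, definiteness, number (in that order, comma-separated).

Segment: gath-the-ko-on-kafthiru.
case: on- → accusative.
noun class: ko- → class IV.
definiteness: the- → indefinite.
number: gath- → dual.

accusative, class IV, indefinite, dual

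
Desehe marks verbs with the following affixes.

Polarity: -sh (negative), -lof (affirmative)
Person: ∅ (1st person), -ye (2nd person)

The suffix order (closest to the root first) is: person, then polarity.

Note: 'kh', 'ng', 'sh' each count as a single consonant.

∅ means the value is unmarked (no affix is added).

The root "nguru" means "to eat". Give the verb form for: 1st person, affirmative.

person = 1st person: zero marking, form stays nguru.
Attach polarity affirmative -lof → ngurulof.

ngurulof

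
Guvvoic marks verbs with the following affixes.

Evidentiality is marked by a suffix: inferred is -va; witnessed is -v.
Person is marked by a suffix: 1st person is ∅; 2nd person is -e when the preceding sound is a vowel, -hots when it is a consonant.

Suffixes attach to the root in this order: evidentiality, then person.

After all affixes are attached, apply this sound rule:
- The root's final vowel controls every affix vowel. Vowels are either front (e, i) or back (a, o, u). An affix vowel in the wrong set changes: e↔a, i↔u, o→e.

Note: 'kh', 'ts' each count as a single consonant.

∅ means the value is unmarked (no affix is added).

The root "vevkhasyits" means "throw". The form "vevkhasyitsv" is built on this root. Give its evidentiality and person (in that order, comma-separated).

witnessed, 1st person

Segment: vevkhasyits-v.
evidentiality: -v → witnessed.
person: ∅ → 1st person.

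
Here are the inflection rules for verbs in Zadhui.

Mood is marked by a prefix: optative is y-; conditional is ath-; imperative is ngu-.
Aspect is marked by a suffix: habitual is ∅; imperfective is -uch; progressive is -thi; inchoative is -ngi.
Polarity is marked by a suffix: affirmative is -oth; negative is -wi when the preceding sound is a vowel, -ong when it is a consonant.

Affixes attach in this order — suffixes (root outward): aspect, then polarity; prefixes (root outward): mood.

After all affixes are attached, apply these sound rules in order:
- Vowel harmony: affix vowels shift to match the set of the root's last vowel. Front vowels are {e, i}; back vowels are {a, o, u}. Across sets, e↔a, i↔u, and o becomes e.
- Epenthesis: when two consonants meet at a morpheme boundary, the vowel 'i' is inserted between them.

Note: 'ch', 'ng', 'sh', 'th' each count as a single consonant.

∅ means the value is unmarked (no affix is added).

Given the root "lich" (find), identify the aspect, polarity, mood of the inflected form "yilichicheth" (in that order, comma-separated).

imperfective, affirmative, optative

Segment: y-lich-uch-oth.
aspect: -uch → imperfective.
polarity: -oth → affirmative.
mood: y- → optative.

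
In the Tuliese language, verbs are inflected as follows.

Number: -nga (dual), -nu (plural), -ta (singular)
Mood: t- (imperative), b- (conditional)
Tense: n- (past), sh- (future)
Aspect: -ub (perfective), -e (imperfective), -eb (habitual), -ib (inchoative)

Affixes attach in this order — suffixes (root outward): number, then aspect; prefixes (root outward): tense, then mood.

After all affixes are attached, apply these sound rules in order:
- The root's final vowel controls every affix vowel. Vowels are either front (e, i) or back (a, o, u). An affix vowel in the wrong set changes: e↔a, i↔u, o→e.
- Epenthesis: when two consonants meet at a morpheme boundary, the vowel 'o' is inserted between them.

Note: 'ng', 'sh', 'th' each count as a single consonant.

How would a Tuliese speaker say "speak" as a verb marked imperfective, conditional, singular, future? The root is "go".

Attach tense future sh- → shgo.
Attach mood conditional b- → bshgo.
Attach number singular -ta → bshgota.
Attach aspect imperfective -e → bshgotae.
Apply vowel harmony: bshgotae → bshgotaa.
Apply epenthesis: bshgotaa → boshogotaa.

boshogotaa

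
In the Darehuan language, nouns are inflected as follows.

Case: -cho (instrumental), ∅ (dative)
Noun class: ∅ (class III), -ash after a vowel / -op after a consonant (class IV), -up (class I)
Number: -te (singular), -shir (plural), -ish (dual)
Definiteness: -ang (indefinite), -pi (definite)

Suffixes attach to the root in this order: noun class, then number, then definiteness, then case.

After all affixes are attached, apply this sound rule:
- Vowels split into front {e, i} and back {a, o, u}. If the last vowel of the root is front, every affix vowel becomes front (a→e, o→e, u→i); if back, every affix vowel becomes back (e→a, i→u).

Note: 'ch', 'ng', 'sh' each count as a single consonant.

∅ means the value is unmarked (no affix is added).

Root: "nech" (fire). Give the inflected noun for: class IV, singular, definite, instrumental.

necheptepiche

Attach noun class class IV -op (after consonant 'ch') → nechop.
Attach number singular -te → nechopte.
Attach definiteness definite -pi → nechoptepi.
Attach case instrumental -cho → nechoptepicho.
Apply vowel harmony: nechoptepicho → necheptepiche.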